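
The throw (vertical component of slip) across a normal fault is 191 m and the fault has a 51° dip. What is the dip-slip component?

246 m

dip-slip = throw / sin(dip) = 191 / sin(51°) = 246 m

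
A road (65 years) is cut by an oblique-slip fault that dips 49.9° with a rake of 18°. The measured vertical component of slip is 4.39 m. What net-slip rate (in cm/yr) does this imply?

dip-slip = throw / sin(dip) = 4.39 / sin(49.9°) = 5.739 m
net slip = dip-slip / sin(rake) = 5.739 / sin(18°) = 18.57 m
rate = 18.57 m / 65 years = 0.286 m/yr = 28.6 cm/yr

28.6 cm/yr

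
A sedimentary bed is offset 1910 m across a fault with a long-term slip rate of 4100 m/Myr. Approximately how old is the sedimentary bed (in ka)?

age = offset / rate = 1910 m / (4100 m/Myr) = 466000 yr = 466 ka

466 ka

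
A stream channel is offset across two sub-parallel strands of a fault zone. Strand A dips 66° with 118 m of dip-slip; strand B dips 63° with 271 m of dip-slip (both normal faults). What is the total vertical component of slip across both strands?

349 m

throw_A = 118 × sin(66°) = 107.8 m
throw_B = 271 × sin(63°) = 241.5 m
total = 107.8 + 241.5 = 349 m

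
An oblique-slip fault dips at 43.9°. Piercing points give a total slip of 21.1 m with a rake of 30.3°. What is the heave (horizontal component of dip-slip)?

7.67 m

dip-slip = net slip × sin(rake) = 21.1 m × sin(30.3°) = 10.65 m
heave = dip-slip × cos(dip) = 10.65 × cos(43.9°) = 7.67 m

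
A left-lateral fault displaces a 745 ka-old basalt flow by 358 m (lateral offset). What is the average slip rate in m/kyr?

rate = 358 m / 745 ka = 0.000481 m/yr = 0.481 m/kyr

0.481 m/kyr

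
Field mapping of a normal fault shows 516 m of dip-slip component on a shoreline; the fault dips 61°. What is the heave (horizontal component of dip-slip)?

heave = dip-slip × cos(dip) = 516 m × cos(61°) = 250 m

250 m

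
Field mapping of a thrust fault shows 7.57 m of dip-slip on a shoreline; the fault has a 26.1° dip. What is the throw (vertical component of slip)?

3.33 m

throw = dip-slip × sin(dip) = 7.57 m × sin(26.1°) = 3.33 m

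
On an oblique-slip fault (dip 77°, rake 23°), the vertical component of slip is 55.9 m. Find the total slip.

147 m

dip-slip = throw / sin(dip) = 55.9 / sin(77°) = 57.37 m
net slip = dip-slip / sin(rake) = 57.37 / sin(23°) = 147 m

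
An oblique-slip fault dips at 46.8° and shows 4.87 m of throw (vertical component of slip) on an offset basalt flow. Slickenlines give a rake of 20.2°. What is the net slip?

19.3 m

dip-slip = throw / sin(dip) = 4.87 / sin(46.8°) = 6.681 m
net slip = dip-slip / sin(rake) = 6.681 / sin(20.2°) = 19.3 m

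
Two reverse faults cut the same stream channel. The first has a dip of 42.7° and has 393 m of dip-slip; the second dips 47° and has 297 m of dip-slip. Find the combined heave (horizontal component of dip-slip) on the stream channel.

491 m

heave_A = 393 × cos(42.7°) = 288.8 m
heave_B = 297 × cos(47°) = 202.6 m
total = 288.8 + 202.6 = 491 m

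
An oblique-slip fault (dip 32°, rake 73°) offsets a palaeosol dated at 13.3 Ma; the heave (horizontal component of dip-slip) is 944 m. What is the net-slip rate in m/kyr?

0.0875 m/kyr

dip-slip = heave / cos(dip) = 944 / cos(32°) = 1113 m
net slip = dip-slip / sin(rake) = 1113 / sin(73°) = 1164 m
rate = 1164 m / 13.3 Ma = 0.0000875 m/yr = 0.0875 m/kyr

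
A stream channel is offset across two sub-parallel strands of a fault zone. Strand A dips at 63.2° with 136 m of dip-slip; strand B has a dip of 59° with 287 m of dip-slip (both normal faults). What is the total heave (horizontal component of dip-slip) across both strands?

209 m

heave_A = 136 × cos(63.2°) = 61.32 m
heave_B = 287 × cos(59°) = 147.8 m
total = 61.32 + 147.8 = 209 m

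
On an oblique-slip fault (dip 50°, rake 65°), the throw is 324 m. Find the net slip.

dip-slip = throw / sin(dip) = 324 / sin(50°) = 423 m
net slip = dip-slip / sin(rake) = 423 / sin(65°) = 467 m

467 m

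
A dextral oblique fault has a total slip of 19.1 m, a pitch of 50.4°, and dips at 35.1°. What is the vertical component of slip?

dip-slip = net slip × sin(rake) = 19.1 m × sin(50.4°) = 14.72 m
throw = dip-slip × sin(dip) = 14.72 × sin(35.1°) = 8.46 m

8.46 m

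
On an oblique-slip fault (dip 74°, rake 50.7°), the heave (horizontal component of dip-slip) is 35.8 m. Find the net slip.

dip-slip = heave / cos(dip) = 35.8 / cos(74°) = 129.9 m
net slip = dip-slip / sin(rake) = 129.9 / sin(50.7°) = 168 m

168 m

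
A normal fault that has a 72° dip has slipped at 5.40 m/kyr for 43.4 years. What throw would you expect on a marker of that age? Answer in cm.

22.3 cm

dip-slip = rate × time = 5.40 m/kyr × 43.4 years = 0.2344 m
throw = dip-slip × sin(dip) = 0.2344 × sin(72°) = 0.223 m = 22.3 cm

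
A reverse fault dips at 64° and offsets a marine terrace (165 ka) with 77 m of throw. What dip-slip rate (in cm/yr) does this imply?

0.0519 cm/yr

dip-slip = throw / sin(dip) = 77 m / sin(64°) = 85.67 m
rate = 85.67 m / 165 ka = 0.000519 m/yr = 0.0519 cm/yr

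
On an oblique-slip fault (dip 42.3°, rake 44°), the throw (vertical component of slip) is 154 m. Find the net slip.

329 m

dip-slip = throw / sin(dip) = 154 / sin(42.3°) = 228.8 m
net slip = dip-slip / sin(rake) = 228.8 / sin(44°) = 329 m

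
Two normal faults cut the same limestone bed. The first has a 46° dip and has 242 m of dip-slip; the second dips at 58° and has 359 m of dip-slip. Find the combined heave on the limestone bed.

heave_A = 242 × cos(46°) = 168.1 m
heave_B = 359 × cos(58°) = 190.2 m
total = 168.1 + 190.2 = 358 m

358 m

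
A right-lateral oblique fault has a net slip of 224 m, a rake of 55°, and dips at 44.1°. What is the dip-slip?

dip-slip = net slip × sin(rake) = 224 m × sin(55°) = 183 m

183 m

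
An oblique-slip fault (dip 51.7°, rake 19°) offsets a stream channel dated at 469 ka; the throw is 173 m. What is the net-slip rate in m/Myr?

dip-slip = throw / sin(dip) = 173 / sin(51.7°) = 220.4 m
net slip = dip-slip / sin(rake) = 220.4 / sin(19°) = 677.1 m
rate = 677.1 m / 469 ka = 0.00144 m/yr = 1440 m/Myr

1440 m/Myr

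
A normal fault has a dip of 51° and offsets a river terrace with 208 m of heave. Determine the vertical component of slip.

throw = heave × tan(dip) = 208 × tan(51°) = 257 m

257 m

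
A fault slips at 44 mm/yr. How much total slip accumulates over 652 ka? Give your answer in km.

28.7 km

slip = rate × time = 44 mm/yr × 652 ka = 28700 m = 28.7 km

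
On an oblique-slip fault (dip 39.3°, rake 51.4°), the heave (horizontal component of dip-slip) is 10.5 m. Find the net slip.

17.4 m

dip-slip = heave / cos(dip) = 10.5 / cos(39.3°) = 13.57 m
net slip = dip-slip / sin(rake) = 13.57 / sin(51.4°) = 17.4 m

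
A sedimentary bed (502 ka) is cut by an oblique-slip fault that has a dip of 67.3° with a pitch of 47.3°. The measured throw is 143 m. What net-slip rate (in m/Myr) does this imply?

420 m/Myr

dip-slip = throw / sin(dip) = 143 / sin(67.3°) = 155 m
net slip = dip-slip / sin(rake) = 155 / sin(47.3°) = 210.9 m
rate = 210.9 m / 502 ka = 0.000420 m/yr = 420 m/Myr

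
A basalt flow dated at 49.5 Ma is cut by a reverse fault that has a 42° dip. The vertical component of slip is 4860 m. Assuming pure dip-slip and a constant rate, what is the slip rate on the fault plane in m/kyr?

dip-slip = throw / sin(dip) = 4860 m / sin(42°) = 7263 m
rate = 7263 m / 49.5 Ma = 0.000147 m/yr = 0.147 m/kyr

0.147 m/kyr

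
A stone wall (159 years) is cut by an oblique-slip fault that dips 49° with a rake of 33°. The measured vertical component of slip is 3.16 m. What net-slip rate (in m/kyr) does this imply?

48.4 m/kyr

dip-slip = throw / sin(dip) = 3.16 / sin(49°) = 4.187 m
net slip = dip-slip / sin(rake) = 4.187 / sin(33°) = 7.688 m
rate = 7.688 m / 159 years = 0.0484 m/yr = 48.4 m/kyr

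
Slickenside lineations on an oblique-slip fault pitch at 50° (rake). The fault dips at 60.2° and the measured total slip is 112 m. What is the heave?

42.6 m

dip-slip = net slip × sin(rake) = 112 m × sin(50°) = 85.80 m
heave = dip-slip × cos(dip) = 85.80 × cos(60.2°) = 42.6 m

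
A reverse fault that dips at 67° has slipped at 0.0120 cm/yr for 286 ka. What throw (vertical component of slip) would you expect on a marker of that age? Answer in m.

31.6 m

dip-slip = rate × time = 0.0120 cm/yr × 286 ka = 34.32 m
throw = dip-slip × sin(dip) = 34.32 × sin(67°) = 31.6 m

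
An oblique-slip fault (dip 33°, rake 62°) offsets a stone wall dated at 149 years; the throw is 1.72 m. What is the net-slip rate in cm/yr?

2.40 cm/yr

dip-slip = throw / sin(dip) = 1.72 / sin(33°) = 3.158 m
net slip = dip-slip / sin(rake) = 3.158 / sin(62°) = 3.577 m
rate = 3.577 m / 149 years = 0.0240 m/yr = 2.40 cm/yr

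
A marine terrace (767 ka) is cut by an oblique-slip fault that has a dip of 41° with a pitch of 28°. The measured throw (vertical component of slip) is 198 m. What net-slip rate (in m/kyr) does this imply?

0.838 m/kyr

dip-slip = throw / sin(dip) = 198 / sin(41°) = 301.8 m
net slip = dip-slip / sin(rake) = 301.8 / sin(28°) = 642.9 m
rate = 642.9 m / 767 ka = 0.000838 m/yr = 0.838 m/kyr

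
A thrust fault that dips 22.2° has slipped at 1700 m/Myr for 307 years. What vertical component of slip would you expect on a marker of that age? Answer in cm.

19.7 cm

dip-slip = rate × time = 1700 m/Myr × 307 years = 0.5219 m
throw = dip-slip × sin(dip) = 0.5219 × sin(22.2°) = 0.197 m = 19.7 cm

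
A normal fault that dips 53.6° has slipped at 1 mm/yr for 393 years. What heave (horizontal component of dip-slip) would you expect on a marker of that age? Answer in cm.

dip-slip = rate × time = 1 mm/yr × 393 years = 0.3930 m
heave = dip-slip × cos(dip) = 0.3930 × cos(53.6°) = 0.233 m = 23.3 cm

23.3 cm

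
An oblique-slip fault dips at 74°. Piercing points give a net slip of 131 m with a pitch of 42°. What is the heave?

dip-slip = net slip × sin(rake) = 131 m × sin(42°) = 87.66 m
heave = dip-slip × cos(dip) = 87.66 × cos(74°) = 24.2 m

24.2 m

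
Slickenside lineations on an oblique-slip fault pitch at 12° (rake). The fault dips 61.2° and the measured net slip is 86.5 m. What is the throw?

15.8 m

dip-slip = net slip × sin(rake) = 86.5 m × sin(12°) = 17.98 m
throw = dip-slip × sin(dip) = 17.98 × sin(61.2°) = 15.8 m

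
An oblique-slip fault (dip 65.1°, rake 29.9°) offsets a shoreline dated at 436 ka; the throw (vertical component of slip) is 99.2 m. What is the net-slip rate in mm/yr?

0.503 mm/yr

dip-slip = throw / sin(dip) = 99.2 / sin(65.1°) = 109.4 m
net slip = dip-slip / sin(rake) = 109.4 / sin(29.9°) = 219.4 m
rate = 219.4 m / 436 ka = 0.000503 m/yr = 0.503 mm/yr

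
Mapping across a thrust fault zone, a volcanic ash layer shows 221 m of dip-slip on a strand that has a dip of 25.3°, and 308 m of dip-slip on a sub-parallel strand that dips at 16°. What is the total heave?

heave_A = 221 × cos(25.3°) = 199.8 m
heave_B = 308 × cos(16°) = 296.1 m
total = 199.8 + 296.1 = 496 m

496 m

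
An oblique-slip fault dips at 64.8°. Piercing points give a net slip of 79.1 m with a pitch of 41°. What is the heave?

dip-slip = net slip × sin(rake) = 79.1 m × sin(41°) = 51.89 m
heave = dip-slip × cos(dip) = 51.89 × cos(64.8°) = 22.1 m

22.1 m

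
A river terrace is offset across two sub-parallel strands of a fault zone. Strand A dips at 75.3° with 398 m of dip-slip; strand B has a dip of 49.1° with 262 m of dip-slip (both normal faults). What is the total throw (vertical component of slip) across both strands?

throw_A = 398 × sin(75.3°) = 385 m
throw_B = 262 × sin(49.1°) = 198 m
total = 385 + 198 = 583 m

583 m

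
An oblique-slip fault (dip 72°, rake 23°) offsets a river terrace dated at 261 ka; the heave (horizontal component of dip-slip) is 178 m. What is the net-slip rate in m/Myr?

dip-slip = heave / cos(dip) = 178 / cos(72°) = 576 m
net slip = dip-slip / sin(rake) = 576 / sin(23°) = 1474 m
rate = 1474 m / 261 ka = 0.00565 m/yr = 5650 m/Myr

5650 m/Myr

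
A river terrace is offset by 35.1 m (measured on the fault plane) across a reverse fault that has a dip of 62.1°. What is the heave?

heave = dip-slip × cos(dip) = 35.1 m × cos(62.1°) = 16.4 m

16.4 m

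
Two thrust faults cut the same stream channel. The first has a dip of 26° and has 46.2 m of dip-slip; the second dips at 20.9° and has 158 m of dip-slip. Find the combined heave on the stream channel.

heave_A = 46.2 × cos(26°) = 41.52 m
heave_B = 158 × cos(20.9°) = 147.6 m
total = 41.52 + 147.6 = 189 m

189 m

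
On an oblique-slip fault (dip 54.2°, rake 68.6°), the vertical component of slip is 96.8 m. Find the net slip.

dip-slip = throw / sin(dip) = 96.8 / sin(54.2°) = 119.3 m
net slip = dip-slip / sin(rake) = 119.3 / sin(68.6°) = 128 m

128 m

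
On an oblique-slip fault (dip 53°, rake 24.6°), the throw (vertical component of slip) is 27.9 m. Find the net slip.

dip-slip = throw / sin(dip) = 27.9 / sin(53°) = 34.93 m
net slip = dip-slip / sin(rake) = 34.93 / sin(24.6°) = 83.9 m

83.9 m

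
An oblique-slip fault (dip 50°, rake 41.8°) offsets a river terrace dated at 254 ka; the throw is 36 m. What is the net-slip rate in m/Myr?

dip-slip = throw / sin(dip) = 36 / sin(50°) = 46.99 m
net slip = dip-slip / sin(rake) = 46.99 / sin(41.8°) = 70.51 m
rate = 70.51 m / 254 ka = 0.000278 m/yr = 278 m/Myr

278 m/Myr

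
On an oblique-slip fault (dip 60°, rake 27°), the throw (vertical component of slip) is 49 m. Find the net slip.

125 m

dip-slip = throw / sin(dip) = 49 / sin(60°) = 56.58 m
net slip = dip-slip / sin(rake) = 56.58 / sin(27°) = 125 m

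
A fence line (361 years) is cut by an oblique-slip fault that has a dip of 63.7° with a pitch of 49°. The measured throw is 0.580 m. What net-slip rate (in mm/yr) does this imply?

dip-slip = throw / sin(dip) = 0.580 / sin(63.7°) = 0.6470 m
net slip = dip-slip / sin(rake) = 0.6470 / sin(49°) = 0.8572 m
rate = 0.8572 m / 361 years = 0.00237 m/yr = 2.37 mm/yr

2.37 mm/yr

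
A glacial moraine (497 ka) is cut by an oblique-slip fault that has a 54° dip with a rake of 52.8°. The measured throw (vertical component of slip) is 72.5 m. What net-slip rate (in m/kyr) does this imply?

dip-slip = throw / sin(dip) = 72.5 / sin(54°) = 89.61 m
net slip = dip-slip / sin(rake) = 89.61 / sin(52.8°) = 112.5 m
rate = 112.5 m / 497 ka = 0.000226 m/yr = 0.226 m/kyr

0.226 m/kyr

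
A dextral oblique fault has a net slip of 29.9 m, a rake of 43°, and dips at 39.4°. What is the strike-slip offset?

strike-slip = net slip × cos(rake) = 29.9 m × cos(43°) = 21.9 m

21.9 m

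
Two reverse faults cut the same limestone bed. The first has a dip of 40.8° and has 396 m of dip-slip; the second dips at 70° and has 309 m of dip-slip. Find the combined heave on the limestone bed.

heave_A = 396 × cos(40.8°) = 299.8 m
heave_B = 309 × cos(70°) = 105.7 m
total = 299.8 + 105.7 = 405 m

405 m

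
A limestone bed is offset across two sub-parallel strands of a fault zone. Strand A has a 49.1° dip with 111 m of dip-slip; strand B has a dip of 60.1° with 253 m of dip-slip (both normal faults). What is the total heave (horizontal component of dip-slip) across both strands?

199 m

heave_A = 111 × cos(49.1°) = 72.68 m
heave_B = 253 × cos(60.1°) = 126.1 m
total = 72.68 + 126.1 = 199 m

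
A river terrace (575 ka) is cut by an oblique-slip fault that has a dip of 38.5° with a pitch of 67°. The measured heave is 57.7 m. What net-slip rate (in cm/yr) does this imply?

0.0139 cm/yr

dip-slip = heave / cos(dip) = 57.7 / cos(38.5°) = 73.73 m
net slip = dip-slip / sin(rake) = 73.73 / sin(67°) = 80.09 m
rate = 80.09 m / 575 ka = 0.000139 m/yr = 0.0139 cm/yr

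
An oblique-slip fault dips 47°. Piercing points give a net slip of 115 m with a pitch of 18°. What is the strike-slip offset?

109 m

strike-slip = net slip × cos(rake) = 115 m × cos(18°) = 109 m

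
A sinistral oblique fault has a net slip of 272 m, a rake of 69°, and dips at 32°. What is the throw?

dip-slip = net slip × sin(rake) = 272 m × sin(69°) = 253.9 m
throw = dip-slip × sin(dip) = 253.9 × sin(32°) = 135 m

135 m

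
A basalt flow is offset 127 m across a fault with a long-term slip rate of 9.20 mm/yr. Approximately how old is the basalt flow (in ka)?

age = offset / rate = 127 m / (9.20 mm/yr) = 13800 yr = 13.8 ka

13.8 ka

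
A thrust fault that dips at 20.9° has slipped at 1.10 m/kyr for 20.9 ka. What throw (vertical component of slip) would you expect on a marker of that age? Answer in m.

8.20 m

dip-slip = rate × time = 1.10 m/kyr × 20.9 ka = 22.99 m
throw = dip-slip × sin(dip) = 22.99 × sin(20.9°) = 8.20 m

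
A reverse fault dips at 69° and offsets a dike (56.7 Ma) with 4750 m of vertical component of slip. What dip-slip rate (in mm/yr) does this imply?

0.0897 mm/yr

dip-slip = throw / sin(dip) = 4750 m / sin(69°) = 5088 m
rate = 5088 m / 56.7 Ma = 0.0000897 m/yr = 0.0897 mm/yr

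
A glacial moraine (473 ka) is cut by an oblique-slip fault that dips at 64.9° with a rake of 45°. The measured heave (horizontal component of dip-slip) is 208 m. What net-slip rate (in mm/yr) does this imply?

dip-slip = heave / cos(dip) = 208 / cos(64.9°) = 490.3 m
net slip = dip-slip / sin(rake) = 490.3 / sin(45°) = 693.4 m
rate = 693.4 m / 473 ka = 0.00147 m/yr = 1.47 mm/yr

1.47 mm/yr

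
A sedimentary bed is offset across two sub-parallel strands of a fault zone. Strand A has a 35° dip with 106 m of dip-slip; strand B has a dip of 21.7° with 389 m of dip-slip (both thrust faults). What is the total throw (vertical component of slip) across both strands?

205 m

throw_A = 106 × sin(35°) = 60.80 m
throw_B = 389 × sin(21.7°) = 143.8 m
total = 60.80 + 143.8 = 205 m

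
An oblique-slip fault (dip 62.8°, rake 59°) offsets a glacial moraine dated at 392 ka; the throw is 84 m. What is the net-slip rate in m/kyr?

dip-slip = throw / sin(dip) = 84 / sin(62.8°) = 94.44 m
net slip = dip-slip / sin(rake) = 94.44 / sin(59°) = 110.2 m
rate = 110.2 m / 392 ka = 0.000281 m/yr = 0.281 m/kyr

0.281 m/kyr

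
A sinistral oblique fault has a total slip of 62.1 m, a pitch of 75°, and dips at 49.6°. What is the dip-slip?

dip-slip = net slip × sin(rake) = 62.1 m × sin(75°) = 60 m

60 m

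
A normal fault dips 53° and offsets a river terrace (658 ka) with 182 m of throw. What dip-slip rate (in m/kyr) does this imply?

dip-slip = throw / sin(dip) = 182 m / sin(53°) = 227.9 m
rate = 227.9 m / 658 ka = 0.000346 m/yr = 0.346 m/kyr

0.346 m/kyr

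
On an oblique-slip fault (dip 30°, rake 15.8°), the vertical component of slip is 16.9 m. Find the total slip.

124 m

dip-slip = throw / sin(dip) = 16.9 / sin(30°) = 33.80 m
net slip = dip-slip / sin(rake) = 33.80 / sin(15.8°) = 124 m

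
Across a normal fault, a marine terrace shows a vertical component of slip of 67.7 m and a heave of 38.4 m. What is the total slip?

net slip = √(throw² + heave²) = √(67.7² + 38.4²) = 77.8 m

77.8 m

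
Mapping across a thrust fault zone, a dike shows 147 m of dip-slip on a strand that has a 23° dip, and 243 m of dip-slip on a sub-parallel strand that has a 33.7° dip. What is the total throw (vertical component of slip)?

192 m

throw_A = 147 × sin(23°) = 57.44 m
throw_B = 243 × sin(33.7°) = 134.8 m
total = 57.44 + 134.8 = 192 m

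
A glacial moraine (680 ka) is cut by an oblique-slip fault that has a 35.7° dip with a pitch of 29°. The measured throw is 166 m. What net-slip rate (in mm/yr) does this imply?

dip-slip = throw / sin(dip) = 166 / sin(35.7°) = 284.5 m
net slip = dip-slip / sin(rake) = 284.5 / sin(29°) = 586.8 m
rate = 586.8 m / 680 ka = 0.000863 m/yr = 0.863 mm/yr

0.863 mm/yr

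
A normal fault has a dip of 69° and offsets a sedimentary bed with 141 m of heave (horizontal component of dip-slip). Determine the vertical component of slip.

throw = heave × tan(dip) = 141 × tan(69°) = 367 m

367 m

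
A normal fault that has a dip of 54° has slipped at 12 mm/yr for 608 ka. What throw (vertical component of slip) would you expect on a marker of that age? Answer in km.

dip-slip = rate × time = 12 mm/yr × 608 ka = 7296 m
throw = dip-slip × sin(dip) = 7296 × sin(54°) = 5900 m = 5.90 km

5.90 km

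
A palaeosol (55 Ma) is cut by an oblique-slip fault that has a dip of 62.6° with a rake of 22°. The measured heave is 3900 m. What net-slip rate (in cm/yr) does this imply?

0.0411 cm/yr

dip-slip = heave / cos(dip) = 3900 / cos(62.6°) = 8475 m
net slip = dip-slip / sin(rake) = 8475 / sin(22°) = 22620 m
rate = 22620 m / 55 Ma = 0.000411 m/yr = 0.0411 cm/yr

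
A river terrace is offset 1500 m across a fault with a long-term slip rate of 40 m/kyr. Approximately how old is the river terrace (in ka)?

age = offset / rate = 1500 m / (40 m/kyr) = 37500 yr = 37.5 ka

37.5 ka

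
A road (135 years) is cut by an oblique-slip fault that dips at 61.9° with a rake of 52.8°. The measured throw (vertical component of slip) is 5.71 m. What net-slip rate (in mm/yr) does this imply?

60.2 mm/yr

dip-slip = throw / sin(dip) = 5.71 / sin(61.9°) = 6.473 m
net slip = dip-slip / sin(rake) = 6.473 / sin(52.8°) = 8.126 m
rate = 8.126 m / 135 years = 0.0602 m/yr = 60.2 mm/yr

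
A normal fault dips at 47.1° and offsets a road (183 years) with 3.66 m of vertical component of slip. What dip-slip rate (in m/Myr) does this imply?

27300 m/Myr

dip-slip = throw / sin(dip) = 3.66 m / sin(47.1°) = 4.996 m
rate = 4.996 m / 183 years = 0.0273 m/yr = 27300 m/Myr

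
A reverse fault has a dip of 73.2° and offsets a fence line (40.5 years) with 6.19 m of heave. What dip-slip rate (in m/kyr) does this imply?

529 m/kyr

dip-slip = heave / cos(dip) = 6.19 m / cos(73.2°) = 21.42 m
rate = 21.42 m / 40.5 years = 0.529 m/yr = 529 m/kyr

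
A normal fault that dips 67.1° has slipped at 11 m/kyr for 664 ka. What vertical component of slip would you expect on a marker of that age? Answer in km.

dip-slip = rate × time = 11 m/kyr × 664 ka = 7304 m
throw = dip-slip × sin(dip) = 7304 × sin(67.1°) = 6730 m = 6.73 km

6.73 km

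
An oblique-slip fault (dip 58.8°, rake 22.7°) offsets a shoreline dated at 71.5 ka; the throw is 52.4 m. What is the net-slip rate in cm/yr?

0.222 cm/yr

dip-slip = throw / sin(dip) = 52.4 / sin(58.8°) = 61.26 m
net slip = dip-slip / sin(rake) = 61.26 / sin(22.7°) = 158.7 m
rate = 158.7 m / 71.5 ka = 0.00222 m/yr = 0.222 cm/yr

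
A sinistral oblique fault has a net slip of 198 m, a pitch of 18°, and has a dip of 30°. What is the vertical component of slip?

dip-slip = net slip × sin(rake) = 198 m × sin(18°) = 61.19 m
throw = dip-slip × sin(dip) = 61.19 × sin(30°) = 30.6 m

30.6 m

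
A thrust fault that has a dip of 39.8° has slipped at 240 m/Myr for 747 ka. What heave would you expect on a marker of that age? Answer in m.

138 m

dip-slip = rate × time = 240 m/Myr × 747 ka = 179.3 m
heave = dip-slip × cos(dip) = 179.3 × cos(39.8°) = 138 m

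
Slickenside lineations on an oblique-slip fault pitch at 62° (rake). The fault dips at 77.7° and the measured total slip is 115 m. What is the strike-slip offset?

54 m

strike-slip = net slip × cos(rake) = 115 m × cos(62°) = 54 m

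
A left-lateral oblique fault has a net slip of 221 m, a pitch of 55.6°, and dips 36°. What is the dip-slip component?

dip-slip = net slip × sin(rake) = 221 m × sin(55.6°) = 182 m

182 m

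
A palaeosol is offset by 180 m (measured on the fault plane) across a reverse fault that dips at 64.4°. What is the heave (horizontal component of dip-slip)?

heave = dip-slip × cos(dip) = 180 m × cos(64.4°) = 77.8 m

77.8 m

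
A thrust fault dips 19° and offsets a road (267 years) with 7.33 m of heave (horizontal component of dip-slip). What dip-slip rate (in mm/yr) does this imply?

29 mm/yr

dip-slip = heave / cos(dip) = 7.33 m / cos(19°) = 7.752 m
rate = 7.752 m / 267 years = 0.0290 m/yr = 29 mm/yr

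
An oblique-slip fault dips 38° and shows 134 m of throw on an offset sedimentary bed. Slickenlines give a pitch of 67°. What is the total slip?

236 m

dip-slip = throw / sin(dip) = 134 / sin(38°) = 217.7 m
net slip = dip-slip / sin(rake) = 217.7 / sin(67°) = 236 m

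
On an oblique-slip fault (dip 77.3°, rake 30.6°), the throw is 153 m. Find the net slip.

dip-slip = throw / sin(dip) = 153 / sin(77.3°) = 156.8 m
net slip = dip-slip / sin(rake) = 156.8 / sin(30.6°) = 308 m

308 m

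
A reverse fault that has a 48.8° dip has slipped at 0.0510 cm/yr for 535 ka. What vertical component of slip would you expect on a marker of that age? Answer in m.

dip-slip = rate × time = 0.0510 cm/yr × 535 ka = 272.8 m
throw = dip-slip × sin(dip) = 272.8 × sin(48.8°) = 205 m

205 m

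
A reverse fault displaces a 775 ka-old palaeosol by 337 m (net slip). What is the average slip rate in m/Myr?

435 m/Myr

rate = 337 m / 775 ka = 0.000435 m/yr = 435 m/Myr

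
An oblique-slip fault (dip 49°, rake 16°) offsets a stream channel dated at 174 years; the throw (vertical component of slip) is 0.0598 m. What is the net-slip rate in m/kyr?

1.65 m/kyr

dip-slip = throw / sin(dip) = 0.0598 / sin(49°) = 0.07924 m
net slip = dip-slip / sin(rake) = 0.07924 / sin(16°) = 0.2875 m
rate = 0.2875 m / 174 years = 0.00165 m/yr = 1.65 m/kyr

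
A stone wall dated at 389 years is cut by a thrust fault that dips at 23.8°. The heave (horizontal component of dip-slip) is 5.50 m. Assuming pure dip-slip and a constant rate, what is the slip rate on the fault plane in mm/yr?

dip-slip = heave / cos(dip) = 5.50 m / cos(23.8°) = 6.011 m
rate = 6.011 m / 389 years = 0.0155 m/yr = 15.5 mm/yr

15.5 mm/yr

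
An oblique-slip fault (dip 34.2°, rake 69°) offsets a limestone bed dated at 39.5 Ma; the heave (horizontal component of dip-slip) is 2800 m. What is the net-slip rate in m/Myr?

91.8 m/Myr

dip-slip = heave / cos(dip) = 2800 / cos(34.2°) = 3385 m
net slip = dip-slip / sin(rake) = 3385 / sin(69°) = 3626 m
rate = 3626 m / 39.5 Ma = 0.0000918 m/yr = 91.8 m/Myr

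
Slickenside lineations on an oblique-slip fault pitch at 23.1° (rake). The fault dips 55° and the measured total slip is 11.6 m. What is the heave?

2.61 m

dip-slip = net slip × sin(rake) = 11.6 m × sin(23.1°) = 4.551 m
heave = dip-slip × cos(dip) = 4.551 × cos(55°) = 2.61 m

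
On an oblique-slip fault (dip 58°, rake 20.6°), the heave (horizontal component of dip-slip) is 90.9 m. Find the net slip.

dip-slip = heave / cos(dip) = 90.9 / cos(58°) = 171.5 m
net slip = dip-slip / sin(rake) = 171.5 / sin(20.6°) = 488 m

488 m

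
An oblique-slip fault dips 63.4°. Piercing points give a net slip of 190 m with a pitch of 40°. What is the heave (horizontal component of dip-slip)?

54.7 m

dip-slip = net slip × sin(rake) = 190 m × sin(40°) = 122.1 m
heave = dip-slip × cos(dip) = 122.1 × cos(63.4°) = 54.7 m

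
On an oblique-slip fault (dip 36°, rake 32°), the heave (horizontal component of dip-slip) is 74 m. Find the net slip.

dip-slip = heave / cos(dip) = 74 / cos(36°) = 91.47 m
net slip = dip-slip / sin(rake) = 91.47 / sin(32°) = 173 m

173 m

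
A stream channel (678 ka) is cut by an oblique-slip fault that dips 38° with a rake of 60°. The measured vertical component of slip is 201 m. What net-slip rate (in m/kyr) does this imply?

0.556 m/kyr

dip-slip = throw / sin(dip) = 201 / sin(38°) = 326.5 m
net slip = dip-slip / sin(rake) = 326.5 / sin(60°) = 377 m
rate = 377 m / 678 ka = 0.000556 m/yr = 0.556 m/kyr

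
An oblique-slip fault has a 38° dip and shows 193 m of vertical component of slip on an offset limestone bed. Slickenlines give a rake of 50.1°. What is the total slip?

409 m

dip-slip = throw / sin(dip) = 193 / sin(38°) = 313.5 m
net slip = dip-slip / sin(rake) = 313.5 / sin(50.1°) = 409 m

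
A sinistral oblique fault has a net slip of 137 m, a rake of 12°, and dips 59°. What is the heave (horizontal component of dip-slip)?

14.7 m

dip-slip = net slip × sin(rake) = 137 m × sin(12°) = 28.48 m
heave = dip-slip × cos(dip) = 28.48 × cos(59°) = 14.7 m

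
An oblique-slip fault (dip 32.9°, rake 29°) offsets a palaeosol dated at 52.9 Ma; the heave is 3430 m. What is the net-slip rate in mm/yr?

0.159 mm/yr

dip-slip = heave / cos(dip) = 3430 / cos(32.9°) = 4085 m
net slip = dip-slip / sin(rake) = 4085 / sin(29°) = 8426 m
rate = 8426 m / 52.9 Ma = 0.000159 m/yr = 0.159 mm/yr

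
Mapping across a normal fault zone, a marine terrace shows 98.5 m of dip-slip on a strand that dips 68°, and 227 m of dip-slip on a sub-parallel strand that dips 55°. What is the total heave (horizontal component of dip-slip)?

heave_A = 98.5 × cos(68°) = 36.90 m
heave_B = 227 × cos(55°) = 130.2 m
total = 36.90 + 130.2 = 167 m

167 m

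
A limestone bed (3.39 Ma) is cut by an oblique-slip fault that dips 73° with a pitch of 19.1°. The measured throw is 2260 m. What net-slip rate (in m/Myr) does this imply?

2130 m/Myr

dip-slip = throw / sin(dip) = 2260 / sin(73°) = 2363 m
net slip = dip-slip / sin(rake) = 2363 / sin(19.1°) = 7222 m
rate = 7222 m / 3.39 Ma = 0.00213 m/yr = 2130 m/Myr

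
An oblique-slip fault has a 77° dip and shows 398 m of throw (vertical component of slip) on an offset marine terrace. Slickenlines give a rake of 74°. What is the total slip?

dip-slip = throw / sin(dip) = 398 / sin(77°) = 408.5 m
net slip = dip-slip / sin(rake) = 408.5 / sin(74°) = 425 m

425 m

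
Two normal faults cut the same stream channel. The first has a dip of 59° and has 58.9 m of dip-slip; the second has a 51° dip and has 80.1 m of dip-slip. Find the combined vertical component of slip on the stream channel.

113 m

throw_A = 58.9 × sin(59°) = 50.49 m
throw_B = 80.1 × sin(51°) = 62.25 m
total = 50.49 + 62.25 = 113 m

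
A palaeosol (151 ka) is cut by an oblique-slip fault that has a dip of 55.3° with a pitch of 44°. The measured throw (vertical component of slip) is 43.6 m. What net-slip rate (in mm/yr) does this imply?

0.506 mm/yr

dip-slip = throw / sin(dip) = 43.6 / sin(55.3°) = 53.03 m
net slip = dip-slip / sin(rake) = 53.03 / sin(44°) = 76.34 m
rate = 76.34 m / 151 ka = 0.000506 m/yr = 0.506 mm/yr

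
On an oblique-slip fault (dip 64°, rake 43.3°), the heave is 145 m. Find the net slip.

482 m

dip-slip = heave / cos(dip) = 145 / cos(64°) = 330.8 m
net slip = dip-slip / sin(rake) = 330.8 / sin(43.3°) = 482 m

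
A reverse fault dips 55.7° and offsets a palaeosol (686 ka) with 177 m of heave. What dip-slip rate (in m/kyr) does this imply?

0.458 m/kyr

dip-slip = heave / cos(dip) = 177 m / cos(55.7°) = 314.1 m
rate = 314.1 m / 686 ka = 0.000458 m/yr = 0.458 m/kyr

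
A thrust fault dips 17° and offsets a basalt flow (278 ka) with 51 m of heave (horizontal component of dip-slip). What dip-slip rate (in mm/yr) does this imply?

0.192 mm/yr

dip-slip = heave / cos(dip) = 51 m / cos(17°) = 53.33 m
rate = 53.33 m / 278 ka = 0.000192 m/yr = 0.192 mm/yr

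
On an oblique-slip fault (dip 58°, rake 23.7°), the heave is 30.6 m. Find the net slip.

dip-slip = heave / cos(dip) = 30.6 / cos(58°) = 57.74 m
net slip = dip-slip / sin(rake) = 57.74 / sin(23.7°) = 144 m

144 m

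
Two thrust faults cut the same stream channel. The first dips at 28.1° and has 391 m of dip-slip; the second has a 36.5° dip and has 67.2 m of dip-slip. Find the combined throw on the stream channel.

throw_A = 391 × sin(28.1°) = 184.2 m
throw_B = 67.2 × sin(36.5°) = 39.97 m
total = 184.2 + 39.97 = 224 m

224 m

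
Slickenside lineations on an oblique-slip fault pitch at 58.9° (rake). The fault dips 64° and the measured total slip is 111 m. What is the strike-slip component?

57.3 m

strike-slip = net slip × cos(rake) = 111 m × cos(58.9°) = 57.3 m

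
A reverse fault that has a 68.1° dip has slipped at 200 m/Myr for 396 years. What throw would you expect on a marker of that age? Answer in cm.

dip-slip = rate × time = 200 m/Myr × 396 years = 0.07920 m
throw = dip-slip × sin(dip) = 0.07920 × sin(68.1°) = 0.0735 m = 7.35 cm

7.35 cm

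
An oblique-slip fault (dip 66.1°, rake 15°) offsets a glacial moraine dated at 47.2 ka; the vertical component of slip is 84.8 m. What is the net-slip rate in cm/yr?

dip-slip = throw / sin(dip) = 84.8 / sin(66.1°) = 92.75 m
net slip = dip-slip / sin(rake) = 92.75 / sin(15°) = 358.4 m
rate = 358.4 m / 47.2 ka = 0.00759 m/yr = 0.759 cm/yr

0.759 cm/yr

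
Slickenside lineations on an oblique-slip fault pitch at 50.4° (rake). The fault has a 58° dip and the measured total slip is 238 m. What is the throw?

dip-slip = net slip × sin(rake) = 238 m × sin(50.4°) = 183.4 m
throw = dip-slip × sin(dip) = 183.4 × sin(58°) = 156 m

156 m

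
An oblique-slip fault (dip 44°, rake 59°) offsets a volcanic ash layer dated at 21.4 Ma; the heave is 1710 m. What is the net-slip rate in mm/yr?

0.130 mm/yr

dip-slip = heave / cos(dip) = 1710 / cos(44°) = 2377 m
net slip = dip-slip / sin(rake) = 2377 / sin(59°) = 2773 m
rate = 2773 m / 21.4 Ma = 0.000130 m/yr = 0.130 mm/yr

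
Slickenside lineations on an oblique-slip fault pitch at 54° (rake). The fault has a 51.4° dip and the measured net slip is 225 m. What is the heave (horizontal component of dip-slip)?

114 m

dip-slip = net slip × sin(rake) = 225 m × sin(54°) = 182 m
heave = dip-slip × cos(dip) = 182 × cos(51.4°) = 114 m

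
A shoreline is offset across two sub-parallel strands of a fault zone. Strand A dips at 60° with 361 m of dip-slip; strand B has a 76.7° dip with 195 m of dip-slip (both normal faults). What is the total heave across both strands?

heave_A = 361 × cos(60°) = 180.5 m
heave_B = 195 × cos(76.7°) = 44.86 m
total = 180.5 + 44.86 = 225 m

225 m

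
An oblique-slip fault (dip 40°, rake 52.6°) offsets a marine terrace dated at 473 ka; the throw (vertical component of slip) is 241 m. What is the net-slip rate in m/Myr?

998 m/Myr

dip-slip = throw / sin(dip) = 241 / sin(40°) = 374.9 m
net slip = dip-slip / sin(rake) = 374.9 / sin(52.6°) = 472 m
rate = 472 m / 473 ka = 0.000998 m/yr = 998 m/Myr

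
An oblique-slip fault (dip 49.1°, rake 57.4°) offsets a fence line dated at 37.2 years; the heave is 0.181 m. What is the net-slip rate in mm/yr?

8.82 mm/yr

dip-slip = heave / cos(dip) = 0.181 / cos(49.1°) = 0.2764 m
net slip = dip-slip / sin(rake) = 0.2764 / sin(57.4°) = 0.3281 m
rate = 0.3281 m / 37.2 years = 0.00882 m/yr = 8.82 mm/yr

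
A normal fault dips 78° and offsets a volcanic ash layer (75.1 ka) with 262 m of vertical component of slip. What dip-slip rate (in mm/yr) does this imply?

dip-slip = throw / sin(dip) = 262 m / sin(78°) = 267.9 m
rate = 267.9 m / 75.1 ka = 0.00357 m/yr = 3.57 mm/yr

3.57 mm/yr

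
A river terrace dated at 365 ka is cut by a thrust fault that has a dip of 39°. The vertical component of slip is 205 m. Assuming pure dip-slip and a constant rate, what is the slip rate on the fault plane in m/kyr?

0.892 m/kyr

dip-slip = throw / sin(dip) = 205 m / sin(39°) = 325.7 m
rate = 325.7 m / 365 ka = 0.000892 m/yr = 0.892 m/kyr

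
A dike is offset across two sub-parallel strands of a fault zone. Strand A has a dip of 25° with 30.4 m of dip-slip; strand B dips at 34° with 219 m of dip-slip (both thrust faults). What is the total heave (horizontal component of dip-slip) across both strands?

209 m

heave_A = 30.4 × cos(25°) = 27.55 m
heave_B = 219 × cos(34°) = 181.6 m
total = 27.55 + 181.6 = 209 m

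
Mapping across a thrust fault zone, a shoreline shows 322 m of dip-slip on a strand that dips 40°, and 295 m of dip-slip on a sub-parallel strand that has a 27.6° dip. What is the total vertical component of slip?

throw_A = 322 × sin(40°) = 207 m
throw_B = 295 × sin(27.6°) = 136.7 m
total = 207 + 136.7 = 344 m

344 m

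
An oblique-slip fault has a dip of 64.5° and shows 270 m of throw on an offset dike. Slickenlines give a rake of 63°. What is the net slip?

dip-slip = throw / sin(dip) = 270 / sin(64.5°) = 299.1 m
net slip = dip-slip / sin(rake) = 299.1 / sin(63°) = 336 m

336 m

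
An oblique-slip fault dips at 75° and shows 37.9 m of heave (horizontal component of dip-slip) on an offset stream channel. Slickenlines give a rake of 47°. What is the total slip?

200 m

dip-slip = heave / cos(dip) = 37.9 / cos(75°) = 146.4 m
net slip = dip-slip / sin(rake) = 146.4 / sin(47°) = 200 m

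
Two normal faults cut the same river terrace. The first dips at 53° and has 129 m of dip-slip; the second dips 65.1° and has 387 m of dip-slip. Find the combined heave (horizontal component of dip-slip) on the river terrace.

heave_A = 129 × cos(53°) = 77.63 m
heave_B = 387 × cos(65.1°) = 162.9 m
total = 77.63 + 162.9 = 241 m

241 m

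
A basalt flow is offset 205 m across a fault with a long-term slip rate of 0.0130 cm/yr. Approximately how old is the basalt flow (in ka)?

1580 ka

age = offset / rate = 205 m / (0.0130 cm/yr) = 1.58e+06 yr = 1580 ka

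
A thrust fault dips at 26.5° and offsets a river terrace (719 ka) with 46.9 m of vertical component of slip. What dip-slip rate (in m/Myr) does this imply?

146 m/Myr

dip-slip = throw / sin(dip) = 46.9 m / sin(26.5°) = 105.1 m
rate = 105.1 m / 719 ka = 0.000146 m/yr = 146 m/Myr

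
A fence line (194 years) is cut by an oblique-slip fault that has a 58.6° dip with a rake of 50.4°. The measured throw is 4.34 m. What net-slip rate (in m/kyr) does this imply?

dip-slip = throw / sin(dip) = 4.34 / sin(58.6°) = 5.085 m
net slip = dip-slip / sin(rake) = 5.085 / sin(50.4°) = 6.599 m
rate = 6.599 m / 194 years = 0.0340 m/yr = 34 m/kyr

34 m/kyr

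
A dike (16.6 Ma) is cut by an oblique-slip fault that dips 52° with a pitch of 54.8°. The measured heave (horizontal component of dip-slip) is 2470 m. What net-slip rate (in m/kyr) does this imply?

0.296 m/kyr

dip-slip = heave / cos(dip) = 2470 / cos(52°) = 4012 m
net slip = dip-slip / sin(rake) = 4012 / sin(54.8°) = 4910 m
rate = 4910 m / 16.6 Ma = 0.000296 m/yr = 0.296 m/kyr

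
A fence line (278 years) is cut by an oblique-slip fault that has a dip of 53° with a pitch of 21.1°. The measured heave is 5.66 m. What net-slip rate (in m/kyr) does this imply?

94 m/kyr

dip-slip = heave / cos(dip) = 5.66 / cos(53°) = 9.405 m
net slip = dip-slip / sin(rake) = 9.405 / sin(21.1°) = 26.12 m
rate = 26.12 m / 278 years = 0.0940 m/yr = 94 m/kyr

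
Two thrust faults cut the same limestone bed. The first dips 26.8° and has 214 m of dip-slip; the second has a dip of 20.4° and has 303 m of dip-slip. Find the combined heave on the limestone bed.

heave_A = 214 × cos(26.8°) = 191 m
heave_B = 303 × cos(20.4°) = 284 m
total = 191 + 284 = 475 m

475 m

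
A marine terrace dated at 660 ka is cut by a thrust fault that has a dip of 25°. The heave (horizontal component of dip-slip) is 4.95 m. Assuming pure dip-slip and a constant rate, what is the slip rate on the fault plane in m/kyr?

dip-slip = heave / cos(dip) = 4.95 m / cos(25°) = 5.462 m
rate = 5.462 m / 660 ka = 0.00000828 m/yr = 0.00828 m/kyr

0.00828 m/kyr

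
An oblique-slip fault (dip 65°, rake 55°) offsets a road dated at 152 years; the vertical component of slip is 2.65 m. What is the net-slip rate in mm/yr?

23.5 mm/yr

dip-slip = throw / sin(dip) = 2.65 / sin(65°) = 2.924 m
net slip = dip-slip / sin(rake) = 2.924 / sin(55°) = 3.569 m
rate = 3.569 m / 152 years = 0.0235 m/yr = 23.5 mm/yr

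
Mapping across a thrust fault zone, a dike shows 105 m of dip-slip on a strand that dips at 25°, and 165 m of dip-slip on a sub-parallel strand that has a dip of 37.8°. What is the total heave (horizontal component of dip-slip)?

226 m

heave_A = 105 × cos(25°) = 95.16 m
heave_B = 165 × cos(37.8°) = 130.4 m
total = 95.16 + 130.4 = 226 m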